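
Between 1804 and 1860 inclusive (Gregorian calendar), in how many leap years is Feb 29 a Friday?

Leap years in 1804–1860: 15 of them.
Feb 29 weekday advances by 5 (mod 7) from one leap year to the next four years later (or differs when a century non-leap intervenes).
Leap-day weekdays: 1804:Wed 1808:Mon 1812:Sat 1816:Thu 1820:Tue 1824:Sun 1828:Fri✓ 1832:Wed 1836:Mon 1840:Sat 1844:Thu 1848:Tue 1852:Sun 1856:Fri✓ 1860:Wed
Friday: 1828, 1856 → 2.

2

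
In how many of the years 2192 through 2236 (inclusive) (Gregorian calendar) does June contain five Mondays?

14

June has 30 days; it has five Mondays when Monday falls among the first (month-length − 28) days — i.e. when June 1 is one of Monday/Sunday.
June 1 by year: 2192:Fri 2193:Sat 2194:Sun✓ 2195:Mon✓ 2196:Wed 2197:Thu 2198:Fri 2199:Sat 2200:Sun✓ 2201:Mon✓ 2202:Tue 2203:Wed 2204:Fri 2205:Sat 2206:Sun✓ …(15 more)… 2222:Sat 2223:Sun✓ 2224:Tue 2225:Wed 2226:Thu 2227:Fri 2228:Sun✓ 2229:Mon✓ 2230:Tue 2231:Wed 2232:Fri 2233:Sat 2234:Sun✓ 2235:Mon✓ 2236:Wed
Years with five Mondays: 2194, 2195, 2200, 2201, 2206, 2207, 2212, 2217, 2218, 2223, 2228, 2229, 2234, 2235 → 14.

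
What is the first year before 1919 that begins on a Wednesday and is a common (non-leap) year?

1913

Jan 1 advances by 2 weekdays after a leap year and by 1 after a common year.
1919: Jan 1 is Wednesday.
1918: Tuesday
1917: Monday
1916: Saturday (leap)
1915: Friday
1914: Thursday
1913: Wednesday
1913 begins on a Wednesday and is a common year.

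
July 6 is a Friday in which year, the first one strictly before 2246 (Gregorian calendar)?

From one year to the next, a fixed date's weekday advances by 1, or by 2 when a Feb 29 lies between the two dates.
2246: July 6 is Monday.
2245: Sunday (−1)
2244: Saturday (−1)
2243: Thursday (−2)
2242: Wednesday (−1)
2241: Tuesday (−1)
2240: Monday (−1)
2239: Saturday (−2)
2238: Friday (−1)
July 6 falls on a Friday in 2238.

2238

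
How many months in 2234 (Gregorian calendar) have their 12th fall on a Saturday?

2

Check the 12th of each month of 2234: Jan 12: Sun, Feb 12: Wed, Mar 12: Wed, Apr 12: Sat, May 12: Mon, Jun 12: Thu, Jul 12: Sat, Aug 12: Tue, Sep 12: Fri, Oct 12: Sun, Nov 12: Wed, Dec 12: Fri.
Saturday occurs in April, July — 2 months.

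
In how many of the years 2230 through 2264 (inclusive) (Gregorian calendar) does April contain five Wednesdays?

10

April has 30 days; it has five Wednesdays when Wednesday falls among the first (month-length − 28) days — i.e. when April 1 is one of Wednesday/Tuesday.
April 1 by year: 2230:Thu 2231:Fri 2232:Sun 2233:Mon 2234:Tue✓ 2235:Wed✓ 2236:Fri 2237:Sat 2238:Sun 2239:Mon 2240:Wed✓ 2241:Thu 2242:Fri 2243:Sat 2244:Mon …(5 more)… 2250:Mon 2251:Tue✓ 2252:Thu 2253:Fri 2254:Sat 2255:Sun 2256:Tue✓ 2257:Wed✓ 2258:Thu 2259:Fri 2260:Sun 2261:Mon 2262:Tue✓ 2263:Wed✓ 2264:Fri
Years with five Wednesdays: 2234, 2235, 2240, 2245, 2246, 2251, 2256, 2257, 2262, 2263 → 10.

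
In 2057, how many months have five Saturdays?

4

A month of length L has five Saturdays iff its first Saturday is on day ≤ L−28 (so day 1–3 in a 31-day month, 1–2 in a 30-day month, day 1 in a leap February).
Checking each month of 2057: Jan starts Mon (31d); Feb starts Thu (28d); Mar starts Thu (31d) ✓; Apr starts Sun (30d); May starts Tue (31d); Jun starts Fri (30d) ✓; Jul starts Sun (31d); Aug starts Wed (31d); Sep starts Sat (30d) ✓; Oct starts Mon (31d); Nov starts Thu (30d); Dec starts Sat (31d) ✓.
Five-Saturday months: March, June, September, December → 4.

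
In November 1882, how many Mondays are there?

November 1882 has 30 days and begins on Wednesday.
The first Monday is November 6.
Mondays fall on 6, 13, 20, 27 — that's 4.

4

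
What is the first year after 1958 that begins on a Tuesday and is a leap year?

1980

Jan 1 advances by 2 weekdays after a leap year and by 1 after a common year.
1958: Jan 1 is Wednesday.
1959: Thursday
1960: Friday (leap)
1961: Sunday
1962: Monday
1963: Tuesday
1964: Wednesday (leap)
1965: Friday
1966: Saturday
1967: Sunday
1968: Monday (leap)
1969: Wednesday
1970: Thursday
1971: Friday
1972: Saturday (leap)
1973: Monday
1974: Tuesday
1975: Wednesday
1976: Thursday (leap)
1977: Saturday
1978: Sunday
1979: Monday
1980: Tuesday (leap)
1980 begins on a Tuesday and is a leap year.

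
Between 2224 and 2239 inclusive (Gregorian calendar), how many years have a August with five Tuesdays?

August has 31 days; it has five Tuesdays when Tuesday falls among the first (month-length − 28) days — i.e. when August 1 is one of Tuesday/Monday/Sunday.
August 1 by year: 2224:Sun✓ 2225:Mon✓ 2226:Tue✓ 2227:Wed 2228:Fri 2229:Sat 2230:Sun✓ 2231:Mon✓ 2232:Wed 2233:Thu 2234:Fri 2235:Sat 2236:Mon✓ 2237:Tue✓ 2238:Wed 2239:Thu
Years with five Tuesdays: 2224, 2225, 2226, 2230, 2231, 2236, 2237 → 7.

7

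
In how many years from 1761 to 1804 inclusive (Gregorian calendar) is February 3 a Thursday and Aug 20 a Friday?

Check each year's weekday for February 3 and Aug 20:
  1761: Tue/Thu  1762: Wed/Fri  1763: Thu/Sat  1764: Fri/Mon  1765: Sun/Tue  1766: Mon/Wed  1767: Tue/Thu  1768: Wed/Sat  1769: Fri/Sun  1770: Sat/Mon  1771: Sun/Tue  1772: Mon/Thu  1773: Wed/Fri  1774: Thu/Sat  …(16 more)…  1791: Thu/Sat  1792: Fri/Mon  1793: Sun/Tue  1794: Mon/Wed  1795: Tue/Thu  1796: Wed/Sat  1797: Fri/Sun  1798: Sat/Mon  1799: Sun/Tue  1800: Mon/Wed  1801: Tue/Thu  1802: Wed/Fri  1803: Thu/Sat  1804: Fri/Mon
Both conditions hold in: no year — 0.

0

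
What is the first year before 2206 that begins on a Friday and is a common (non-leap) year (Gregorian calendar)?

Jan 1 advances by 2 weekdays after a leap year and by 1 after a common year.
2206: Jan 1 is Wednesday.
2205: Tuesday
2204: Sunday (leap)
2203: Saturday
2202: Friday
2202 begins on a Friday and is a common year.

2202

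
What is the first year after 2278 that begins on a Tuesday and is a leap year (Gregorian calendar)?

Jan 1 advances by 2 weekdays after a leap year and by 1 after a common year.
2278: Jan 1 is Tuesday.
2279: Wednesday
2280: Thursday (leap)
2281: Saturday
2282: Sunday
2283: Monday
2284: Tuesday (leap)
2284 begins on a Tuesday and is a leap year.

2284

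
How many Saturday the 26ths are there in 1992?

Check the 26th of each month of 1992: Jan 26: Sun, Feb 26: Wed, Mar 26: Thu, Apr 26: Sun, May 26: Tue, Jun 26: Fri, Jul 26: Sun, Aug 26: Wed, Sep 26: Sat, Oct 26: Mon, Nov 26: Thu, Dec 26: Sat.
Saturday occurs in September, December — 2 months.

2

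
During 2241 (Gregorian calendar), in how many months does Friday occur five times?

A month of length L has five Fridays iff its first Friday is on day ≤ L−28 (so day 1–3 in a 31-day month, 1–2 in a 30-day month, day 1 in a leap February).
Checking each month of 2241: Jan starts Fri (31d) ✓; Feb starts Mon (28d); Mar starts Mon (31d); Apr starts Thu (30d) ✓; May starts Sat (31d); Jun starts Tue (30d); Jul starts Thu (31d) ✓; Aug starts Sun (31d); Sep starts Wed (30d); Oct starts Fri (31d) ✓; Nov starts Mon (30d); Dec starts Wed (31d) ✓.
Five-Friday months: January, April, July, October, December → 5.

5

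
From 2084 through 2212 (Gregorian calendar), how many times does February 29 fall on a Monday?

5

Leap years in 2084–2212: 31 of them.
Feb 29 weekday advances by 5 (mod 7) from one leap year to the next four years later (or differs when a century non-leap intervenes).
Leap-day weekdays: 2084:Tue 2088:Sun 2092:Fri 2096:Wed 2104:Fri 2108:Wed 2112:Mon✓ 2116:Sat 2120:Thu 2124:Tue 2128:Sun 2132:Fri 2136:Wed …(5 more)… 2160:Fri 2164:Wed 2168:Mon✓ 2172:Sat 2176:Thu 2180:Tue 2184:Sun 2188:Fri 2192:Wed 2196:Mon✓ 2204:Wed 2208:Mon✓ 2212:Sat
Monday: 2112, 2140, 2168, 2196, 2208 → 5.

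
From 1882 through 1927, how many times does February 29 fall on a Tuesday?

1

Leap years in 1882–1927: 10 of them.
Feb 29 weekday advances by 5 (mod 7) from one leap year to the next four years later (or differs when a century non-leap intervenes).
Leap-day weekdays: 1884:Fri 1888:Wed 1892:Mon 1896:Sat 1904:Mon 1908:Sat 1912:Thu 1916:Tue✓ 1920:Sun 1924:Fri
Tuesday: 1916 → 1.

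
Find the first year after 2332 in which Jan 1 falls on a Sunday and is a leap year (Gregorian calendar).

Jan 1 advances by 2 weekdays after a leap year and by 1 after a common year.
2332: Jan 1 is Friday (leap).
2333: Sunday
2334: Monday
2335: Tuesday
2336: Wednesday (leap)
2337: Friday
2338: Saturday
2339: Sunday
2340: Monday (leap)
2341: Wednesday
2342: Thursday
2343: Friday
2344: Saturday (leap)
2345: Monday
2346: Tuesday
2347: Wednesday
2348: Thursday (leap)
2349: Saturday
2350: Sunday
2351: Monday
2352: Tuesday (leap)
2353: Thursday
2354: Friday
2355: Saturday
2356: Sunday (leap)
2356 begins on a Sunday and is a leap year.

2356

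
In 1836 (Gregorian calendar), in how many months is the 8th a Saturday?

Check the 8th of each month of 1836: Jan 8: Fri, Feb 8: Mon, Mar 8: Tue, Apr 8: Fri, May 8: Sun, Jun 8: Wed, Jul 8: Fri, Aug 8: Mon, Sep 8: Thu, Oct 8: Sat, Nov 8: Tue, Dec 8: Thu.
Saturday occurs in October — 1 month.

1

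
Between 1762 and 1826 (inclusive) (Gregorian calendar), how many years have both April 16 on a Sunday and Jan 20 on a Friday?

7

Check each year's weekday for April 16 and Jan 20:
  1762: Fri/Wed  1763: Sat/Thu  1764: Mon/Fri  1765: Tue/Sun  1766: Wed/Mon  1767: Thu/Tue  1768: Sat/Wed  1769: Sun/Fri ✓  1770: Mon/Sat  1771: Tue/Sun  1772: Thu/Mon  1773: Fri/Wed  1774: Sat/Thu  1775: Sun/Fri ✓  …(37 more)…  1813: Fri/Wed  1814: Sat/Thu  1815: Sun/Fri ✓  1816: Tue/Sat  1817: Wed/Mon  1818: Thu/Tue  1819: Fri/Wed  1820: Sun/Thu  1821: Mon/Sat  1822: Tue/Sun  1823: Wed/Mon  1824: Fri/Tue  1825: Sat/Thu  1826: Sun/Fri ✓
Both conditions hold in: 1769, 1775, 1786, 1797, 1809, 1815, 1826 — 7.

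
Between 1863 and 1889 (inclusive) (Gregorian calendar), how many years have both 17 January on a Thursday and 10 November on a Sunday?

Check each year's weekday for 17 January and 10 November:
  1863: Sat/Tue  1864: Sun/Thu  1865: Tue/Fri  1866: Wed/Sat  1867: Thu/Sun ✓  1868: Fri/Tue  1869: Sun/Wed  1870: Mon/Thu  1871: Tue/Fri  1872: Wed/Sun  1873: Fri/Mon  1874: Sat/Tue  1875: Sun/Wed  1876: Mon/Fri  1877: Wed/Sat  1878: Thu/Sun ✓  1879: Fri/Mon  1880: Sat/Wed  1881: Mon/Thu  1882: Tue/Fri  1883: Wed/Sat  1884: Thu/Mon  1885: Sat/Tue  1886: Sun/Wed  1887: Mon/Thu  1888: Tue/Sat  1889: Thu/Sun ✓
Both conditions hold in: 1867, 1878, 1889 — 3.

3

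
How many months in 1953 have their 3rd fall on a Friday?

2

Check the 3rd of each month of 1953: Jan 3: Sat, Feb 3: Tue, Mar 3: Tue, Apr 3: Fri, May 3: Sun, Jun 3: Wed, Jul 3: Fri, Aug 3: Mon, Sep 3: Thu, Oct 3: Sat, Nov 3: Tue, Dec 3: Thu.
Friday occurs in April, July — 2 months.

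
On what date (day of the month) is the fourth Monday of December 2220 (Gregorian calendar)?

December 1, 2220 is a Friday, so the first Monday is the 4th.
The fourth Monday is 4 + 21 = 25.

25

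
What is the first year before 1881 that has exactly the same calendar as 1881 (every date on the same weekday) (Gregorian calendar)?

1870

Two years share a calendar iff Jan 1 falls on the same weekday and both are leap or both are common. 1881: Jan 1 is Saturday, common year.
1880: Jan 1 Thursday, leap
1879: Jan 1 Wednesday, common
1878: Jan 1 Tuesday, common
1877: Jan 1 Monday, common
1876: Jan 1 Saturday, leap
1875: Jan 1 Friday, common
1874: Jan 1 Thursday, common
1873: Jan 1 Wednesday, common
1872: Jan 1 Monday, leap
1871: Jan 1 Sunday, common
1870: Jan 1 Saturday, common
1870 matches on both conditions.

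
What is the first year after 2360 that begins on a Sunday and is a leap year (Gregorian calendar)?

2384

Jan 1 advances by 2 weekdays after a leap year and by 1 after a common year.
2360: Jan 1 is Friday (leap).
2361: Sunday
2362: Monday
2363: Tuesday
2364: Wednesday (leap)
2365: Friday
2366: Saturday
2367: Sunday
2368: Monday (leap)
2369: Wednesday
2370: Thursday
2371: Friday
2372: Saturday (leap)
2373: Monday
2374: Tuesday
2375: Wednesday
2376: Thursday (leap)
2377: Saturday
2378: Sunday
2379: Monday
2380: Tuesday (leap)
2381: Thursday
2382: Friday
2383: Saturday
2384: Sunday (leap)
2384 begins on a Sunday and is a leap year.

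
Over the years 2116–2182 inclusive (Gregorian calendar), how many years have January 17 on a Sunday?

Track January 17's weekday year by year (advancing +1, or +2 across a Feb 29):
  2116: Fri  2117: Sun (+2) ✓  2118: Mon (+1)  2119: Tue (+1)  2120: Wed (+1)
  2121: Fri (+2)  2122: Sat (+1)  2123: Sun (+1) ✓  2124: Mon (+1)  2125: Wed (+2)
  2126: Thu (+1)  2127: Fri (+1)  2128: Sat (+1)  2129: Mon (+2)  … (39 more years) …
  2169: Tue (+2)  2170: Wed (+1)  2171: Thu (+1)  2172: Fri (+1)  2173: Sun (+2) ✓
  2174: Mon (+1)  2175: Tue (+1)  2176: Wed (+1)  2177: Fri (+2)  2178: Sat (+1)
  2179: Sun (+1) ✓  2180: Mon (+1)  2181: Wed (+2)  2182: Thu (+1)
Sunday years: 2117, 2123, 2134, 2140, 2145, 2151, 2162, 2168, 2173, 2179 — 10 in total.

10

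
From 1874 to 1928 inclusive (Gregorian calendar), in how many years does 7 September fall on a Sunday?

Track 7 September's weekday year by year (advancing +1, or +2 across a Feb 29):
  1874: Mon  1875: Tue (+1)  1876: Thu (+2)  1877: Fri (+1)  1878: Sat (+1)
  1879: Sun (+1) ✓  1880: Tue (+2)  1881: Wed (+1)  1882: Thu (+1)  1883: Fri (+1)
  1884: Sun (+2) ✓  1885: Mon (+1)  1886: Tue (+1)  1887: Wed (+1)  … (27 more years) …
  1915: Tue (+1)  1916: Thu (+2)  1917: Fri (+1)  1918: Sat (+1)  1919: Sun (+1) ✓
  1920: Tue (+2)  1921: Wed (+1)  1922: Thu (+1)  1923: Fri (+1)  1924: Sun (+2) ✓
  1925: Mon (+1)  1926: Tue (+1)  1927: Wed (+1)  1928: Fri (+2)
Sunday years: 1879, 1884, 1890, 1902, 1913, 1919, 1924 — 7 in total.

7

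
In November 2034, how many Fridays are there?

November 2034 has 30 days and begins on Wednesday.
The first Friday is November 3.
Fridays fall on 3, 10, 17, 24 — that's 4.

4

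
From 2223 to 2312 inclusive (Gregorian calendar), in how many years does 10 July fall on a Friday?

Track 10 July's weekday year by year (advancing +1, or +2 across a Feb 29):
  2223: Thu  2224: Sat (+2)  2225: Sun (+1)  2226: Mon (+1)  2227: Tue (+1)
  2228: Thu (+2)  2229: Fri (+1) ✓  2230: Sat (+1)  2231: Sun (+1)  2232: Tue (+2)
  2233: Wed (+1)  2234: Thu (+1)  2235: Fri (+1) ✓  2236: Sun (+2)  … (62 more years) …
  2299: Mon (+1)  2300: Tue (+1)  2301: Wed (+1)  2302: Thu (+1)  2303: Fri (+1) ✓
  2304: Sun (+2)  2305: Mon (+1)  2306: Tue (+1)  2307: Wed (+1)  2308: Fri (+2) ✓
  2309: Sat (+1)  2310: Sun (+1)  2311: Mon (+1)  2312: Wed (+2)
Friday years: 2229, 2235, 2240, 2246, 2257, 2263, 2268, 2274, 2285, 2291, 2296, 2303, 2308 — 13 in total.

13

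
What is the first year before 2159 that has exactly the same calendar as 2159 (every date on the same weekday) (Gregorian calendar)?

Two years share a calendar iff Jan 1 falls on the same weekday and both are leap or both are common. 2159: Jan 1 is Monday, common year.
2158: Jan 1 Sunday, common
2157: Jan 1 Saturday, common
2156: Jan 1 Thursday, leap
2155: Jan 1 Wednesday, common
2154: Jan 1 Tuesday, common
2153: Jan 1 Monday, common
2153 matches on both conditions.

2153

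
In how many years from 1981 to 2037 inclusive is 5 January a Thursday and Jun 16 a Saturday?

Check each year's weekday for 5 January and Jun 16:
  1981: Mon/Tue  1982: Tue/Wed  1983: Wed/Thu  1984: Thu/Sat ✓  1985: Sat/Sun  1986: Sun/Mon  1987: Mon/Tue  1988: Tue/Thu  1989: Thu/Fri  1990: Fri/Sat  1991: Sat/Sun  1992: Sun/Tue  1993: Tue/Wed  1994: Wed/Thu  …(29 more)…  2024: Fri/Sun  2025: Sun/Mon  2026: Mon/Tue  2027: Tue/Wed  2028: Wed/Fri  2029: Fri/Sat  2030: Sat/Sun  2031: Sun/Mon  2032: Mon/Wed  2033: Wed/Thu  2034: Thu/Fri  2035: Fri/Sat  2036: Sat/Mon  2037: Mon/Tue
Both conditions hold in: 1984, 2012 — 2.

2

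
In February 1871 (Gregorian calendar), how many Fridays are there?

4

February 1871 has 28 days and begins on Wednesday.
The first Friday is February 3.
Fridays fall on 3, 10, 17, 24 — that's 4.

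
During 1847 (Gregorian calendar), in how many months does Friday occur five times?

A month of length L has five Fridays iff its first Friday is on day ≤ L−28 (so day 1–3 in a 31-day month, 1–2 in a 30-day month, day 1 in a leap February).
Checking each month of 1847: Jan starts Fri (31d) ✓; Feb starts Mon (28d); Mar starts Mon (31d); Apr starts Thu (30d) ✓; May starts Sat (31d); Jun starts Tue (30d); Jul starts Thu (31d) ✓; Aug starts Sun (31d); Sep starts Wed (30d); Oct starts Fri (31d) ✓; Nov starts Mon (30d); Dec starts Wed (31d) ✓.
Five-Friday months: January, April, July, October, December → 5.

5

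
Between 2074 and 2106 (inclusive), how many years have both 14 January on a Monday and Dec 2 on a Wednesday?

Check each year's weekday for 14 January and Dec 2:
  2074: Sun/Sun  2075: Mon/Mon  2076: Tue/Wed  2077: Thu/Thu  2078: Fri/Fri  2079: Sat/Sat  2080: Sun/Mon  2081: Tue/Tue  2082: Wed/Wed  2083: Thu/Thu  2084: Fri/Sat  2085: Sun/Sun  2086: Mon/Mon  2087: Tue/Tue  …(5 more)…  2093: Wed/Wed  2094: Thu/Thu  2095: Fri/Fri  2096: Sat/Sun  2097: Mon/Mon  2098: Tue/Tue  2099: Wed/Wed  2100: Thu/Thu  2101: Fri/Fri  2102: Sat/Sat  2103: Sun/Sun  2104: Mon/Tue  2105: Wed/Wed  2106: Thu/Thu
Both conditions hold in: no year — 0.

0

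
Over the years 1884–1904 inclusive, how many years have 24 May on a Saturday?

Track 24 May's weekday year by year (advancing +1, or +2 across a Feb 29):
  1884: Sat ✓  1885: Sun (+1)  1886: Mon (+1)  1887: Tue (+1)  1888: Thu (+2)
  1889: Fri (+1)  1890: Sat (+1) ✓  1891: Sun (+1)  1892: Tue (+2)  1893: Wed (+1)
  1894: Thu (+1)  1895: Fri (+1)  1896: Sun (+2)  1897: Mon (+1)  1898: Tue (+1)
  1899: Wed (+1)  1900: Thu (+1)  1901: Fri (+1)  1902: Sat (+1) ✓  1903: Sun (+1)
  1904: Tue (+2)
Saturday years: 1884, 1890, 1902 — 3 in total.

3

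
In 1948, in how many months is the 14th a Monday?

Check the 14th of each month of 1948: Jan 14: Wed, Feb 14: Sat, Mar 14: Sun, Apr 14: Wed, May 14: Fri, Jun 14: Mon, Jul 14: Wed, Aug 14: Sat, Sep 14: Tue, Oct 14: Thu, Nov 14: Sun, Dec 14: Tue.
Monday occurs in June — 1 month.

1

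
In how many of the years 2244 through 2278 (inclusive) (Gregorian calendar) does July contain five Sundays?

14

July has 31 days; it has five Sundays when Sunday falls among the first (month-length − 28) days — i.e. when July 1 is one of Sunday/Saturday/Friday.
July 1 by year: 2244:Mon 2245:Tue 2246:Wed 2247:Thu 2248:Sat✓ 2249:Sun✓ 2250:Mon 2251:Tue 2252:Thu 2253:Fri✓ 2254:Sat✓ 2255:Sun✓ 2256:Tue 2257:Wed 2258:Thu …(5 more)… 2264:Fri✓ 2265:Sat✓ 2266:Sun✓ 2267:Mon 2268:Wed 2269:Thu 2270:Fri✓ 2271:Sat✓ 2272:Mon 2273:Tue 2274:Wed 2275:Thu 2276:Sat✓ 2277:Sun✓ 2278:Mon
Years with five Sundays: 2248, 2249, 2253, 2254, 2255, 2259, 2260, 2264, 2265, 2266, 2270, 2271, 2276, 2277 → 14.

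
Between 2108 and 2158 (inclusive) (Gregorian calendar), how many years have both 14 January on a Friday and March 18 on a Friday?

Check each year's weekday for 14 January and March 18:
  2108: Sat/Sun  2109: Mon/Mon  2110: Tue/Tue  2111: Wed/Wed  2112: Thu/Fri  2113: Sat/Sat  2114: Sun/Sun  2115: Mon/Mon  2116: Tue/Wed  2117: Thu/Thu  2118: Fri/Fri ✓  2119: Sat/Sat  2120: Sun/Mon  2121: Tue/Tue  …(23 more)…  2145: Thu/Thu  2146: Fri/Fri ✓  2147: Sat/Sat  2148: Sun/Mon  2149: Tue/Tue  2150: Wed/Wed  2151: Thu/Thu  2152: Fri/Sat  2153: Sun/Sun  2154: Mon/Mon  2155: Tue/Tue  2156: Wed/Thu  2157: Fri/Fri ✓  2158: Sat/Sat
Both conditions hold in: 2118, 2129, 2135, 2146, 2157 — 5.

5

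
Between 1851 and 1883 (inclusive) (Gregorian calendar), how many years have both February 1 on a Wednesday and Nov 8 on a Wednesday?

4

Check each year's weekday for February 1 and Nov 8:
  1851: Sat/Sat  1852: Sun/Mon  1853: Tue/Tue  1854: Wed/Wed ✓  1855: Thu/Thu  1856: Fri/Sat  1857: Sun/Sun  1858: Mon/Mon  1859: Tue/Tue  1860: Wed/Thu  1861: Fri/Fri  1862: Sat/Sat  1863: Sun/Sun  1864: Mon/Tue  …(5 more)…  1870: Tue/Tue  1871: Wed/Wed ✓  1872: Thu/Fri  1873: Sat/Sat  1874: Sun/Sun  1875: Mon/Mon  1876: Tue/Wed  1877: Thu/Thu  1878: Fri/Fri  1879: Sat/Sat  1880: Sun/Mon  1881: Tue/Tue  1882: Wed/Wed ✓  1883: Thu/Thu
Both conditions hold in: 1854, 1865, 1871, 1882 — 4.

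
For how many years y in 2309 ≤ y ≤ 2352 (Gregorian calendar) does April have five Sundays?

13

April has 30 days; it has five Sundays when Sunday falls among the first (month-length − 28) days — i.e. when April 1 is one of Sunday/Saturday.
April 1 by year: 2309:Thu 2310:Fri 2311:Sat✓ 2312:Mon 2313:Tue 2314:Wed 2315:Thu 2316:Sat✓ 2317:Sun✓ 2318:Mon 2319:Tue 2320:Thu 2321:Fri 2322:Sat✓ 2323:Sun✓ …(14 more)… 2338:Fri 2339:Sat✓ 2340:Mon 2341:Tue 2342:Wed 2343:Thu 2344:Sat✓ 2345:Sun✓ 2346:Mon 2347:Tue 2348:Thu 2349:Fri 2350:Sat✓ 2351:Sun✓ 2352:Tue
Years with five Sundays: 2311, 2316, 2317, 2322, 2323, 2328, 2333, 2334, 2339, 2344, 2345, 2350, 2351 → 13.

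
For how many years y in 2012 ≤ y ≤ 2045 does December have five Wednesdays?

14

December has 31 days; it has five Wednesdays when Wednesday falls among the first (month-length − 28) days — i.e. when December 1 is one of Wednesday/Tuesday/Monday.
December 1 by year: 2012:Sat 2013:Sun 2014:Mon✓ 2015:Tue✓ 2016:Thu 2017:Fri 2018:Sat 2019:Sun 2020:Tue✓ 2021:Wed✓ 2022:Thu 2023:Fri 2024:Sun 2025:Mon✓ 2026:Tue✓ …(4 more)… 2031:Mon✓ 2032:Wed✓ 2033:Thu 2034:Fri 2035:Sat 2036:Mon✓ 2037:Tue✓ 2038:Wed✓ 2039:Thu 2040:Sat 2041:Sun 2042:Mon✓ 2043:Tue✓ 2044:Thu 2045:Fri
Years with five Wednesdays: 2014, 2015, 2020, 2021, 2025, 2026, 2027, 2031, 2032, 2036, 2037, 2038, 2042, 2043 → 14.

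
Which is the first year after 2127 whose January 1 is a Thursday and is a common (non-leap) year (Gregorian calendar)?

2133

Jan 1 advances by 2 weekdays after a leap year and by 1 after a common year.
2127: Jan 1 is Wednesday.
2128: Thursday (leap)
2129: Saturday
2130: Sunday
2131: Monday
2132: Tuesday (leap)
2133: Thursday
2133 begins on a Thursday and is a common year.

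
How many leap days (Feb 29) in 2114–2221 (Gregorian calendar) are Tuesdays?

Leap years in 2114–2221: 26 of them.
Feb 29 weekday advances by 5 (mod 7) from one leap year to the next four years later (or differs when a century non-leap intervenes).
Leap-day weekdays: 2116:Sat 2120:Thu 2124:Tue✓ 2128:Sun 2132:Fri 2136:Wed 2140:Mon 2144:Sat 2148:Thu 2152:Tue✓ 2156:Sun 2160:Fri 2164:Wed 2168:Mon 2172:Sat 2176:Thu 2180:Tue✓ 2184:Sun 2188:Fri 2192:Wed 2196:Mon 2204:Wed 2208:Mon 2212:Sat 2216:Thu 2220:Tue✓
Tuesday: 2124, 2152, 2180, 2220 → 4.

4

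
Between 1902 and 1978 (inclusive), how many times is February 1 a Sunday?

11

Track February 1's weekday year by year (advancing +1, or +2 across a Feb 29):
  1902: Sat  1903: Sun (+1) ✓  1904: Mon (+1)  1905: Wed (+2)  1906: Thu (+1)
  1907: Fri (+1)  1908: Sat (+1)  1909: Mon (+2)  1910: Tue (+1)  1911: Wed (+1)
  1912: Thu (+1)  1913: Sat (+2)  1914: Sun (+1) ✓  1915: Mon (+1)  … (49 more years) …
  1965: Mon (+2)  1966: Tue (+1)  1967: Wed (+1)  1968: Thu (+1)  1969: Sat (+2)
  1970: Sun (+1) ✓  1971: Mon (+1)  1972: Tue (+1)  1973: Thu (+2)  1974: Fri (+1)
  1975: Sat (+1)  1976: Sun (+1) ✓  1977: Tue (+2)  1978: Wed (+1)
Sunday years: 1903, 1914, 1920, 1925, 1931, 1942, 1948, 1953, 1959, 1970, 1976 — 11 in total.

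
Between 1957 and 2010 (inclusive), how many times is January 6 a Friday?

Track January 6's weekday year by year (advancing +1, or +2 across a Feb 29):
  1957: Sun  1958: Mon (+1)  1959: Tue (+1)  1960: Wed (+1)  1961: Fri (+2) ✓
  1962: Sat (+1)  1963: Sun (+1)  1964: Mon (+1)  1965: Wed (+2)  1966: Thu (+1)
  1967: Fri (+1) ✓  1968: Sat (+1)  1969: Mon (+2)  1970: Tue (+1)  … (26 more years) …
  1997: Mon (+2)  1998: Tue (+1)  1999: Wed (+1)  2000: Thu (+1)  2001: Sat (+2)
  2002: Sun (+1)  2003: Mon (+1)  2004: Tue (+1)  2005: Thu (+2)  2006: Fri (+1) ✓
  2007: Sat (+1)  2008: Sun (+1)  2009: Tue (+2)  2010: Wed (+1)
Friday years: 1961, 1967, 1978, 1984, 1989, 1995, 2006 — 7 in total.

7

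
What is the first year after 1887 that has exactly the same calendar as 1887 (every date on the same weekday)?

Two years share a calendar iff Jan 1 falls on the same weekday and both are leap or both are common. 1887: Jan 1 is Saturday, common year.
1888: Jan 1 Sunday, leap
1889: Jan 1 Tuesday, common
1890: Jan 1 Wednesday, common
1891: Jan 1 Thursday, common
1892: Jan 1 Friday, leap
1893: Jan 1 Sunday, common
1894: Jan 1 Monday, common
1895: Jan 1 Tuesday, common
1896: Jan 1 Wednesday, leap
1897: Jan 1 Friday, common
1898: Jan 1 Saturday, common
1898 matches on both conditions.

1898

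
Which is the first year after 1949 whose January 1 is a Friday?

Jan 1 advances by 2 weekdays after a leap year and by 1 after a common year.
1949: Jan 1 is Saturday.
1950: Sunday
1951: Monday
1952: Tuesday (leap)
1953: Thursday
1954: Friday
1954 begins on a Friday

1954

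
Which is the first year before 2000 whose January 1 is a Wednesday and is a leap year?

1992

Jan 1 advances by 2 weekdays after a leap year and by 1 after a common year.
2000: Jan 1 is Saturday (leap).
1999: Friday
1998: Thursday
1997: Wednesday
1996: Monday (leap)
1995: Sunday
1994: Saturday
1993: Friday
1992: Wednesday (leap)
1992 begins on a Wednesday and is a leap year.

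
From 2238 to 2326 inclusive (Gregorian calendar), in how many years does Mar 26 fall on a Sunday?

13

Track Mar 26's weekday year by year (advancing +1, or +2 across a Feb 29):
  2238: Mon  2239: Tue (+1)  2240: Thu (+2)  2241: Fri (+1)  2242: Sat (+1)
  2243: Sun (+1) ✓  2244: Tue (+2)  2245: Wed (+1)  2246: Thu (+1)  2247: Fri (+1)
  2248: Sun (+2) ✓  2249: Mon (+1)  2250: Tue (+1)  2251: Wed (+1)  … (61 more years) …
  2313: Wed (+1)  2314: Thu (+1)  2315: Fri (+1)  2316: Sun (+2) ✓  2317: Mon (+1)
  2318: Tue (+1)  2319: Wed (+1)  2320: Fri (+2)  2321: Sat (+1)  2322: Sun (+1) ✓
  2323: Mon (+1)  2324: Wed (+2)  2325: Thu (+1)  2326: Fri (+1)
Sunday years: 2243, 2248, 2254, 2265, 2271, 2276, 2282, 2293, 2299, 2305, 2311, 2316, 2322 — 13 in total.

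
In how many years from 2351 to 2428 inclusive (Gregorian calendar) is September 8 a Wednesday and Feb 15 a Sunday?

Check each year's weekday for September 8 and Feb 15:
  2351: Sat/Thu  2352: Mon/Fri  2353: Tue/Sun  2354: Wed/Mon  2355: Thu/Tue  2356: Sat/Wed  2357: Sun/Fri  2358: Mon/Sat  2359: Tue/Sun  2360: Thu/Mon  2361: Fri/Wed  2362: Sat/Thu  2363: Sun/Fri  2364: Tue/Sat  …(50 more)…  2415: Tue/Sun  2416: Thu/Mon  2417: Fri/Wed  2418: Sat/Thu  2419: Sun/Fri  2420: Tue/Sat  2421: Wed/Mon  2422: Thu/Tue  2423: Fri/Wed  2424: Sun/Thu  2425: Mon/Sat  2426: Tue/Sun  2427: Wed/Mon  2428: Fri/Tue
Both conditions hold in: 2376, 2404 — 2.

2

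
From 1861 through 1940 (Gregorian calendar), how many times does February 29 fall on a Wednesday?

Leap years in 1861–1940: 19 of them.
Feb 29 weekday advances by 5 (mod 7) from one leap year to the next four years later (or differs when a century non-leap intervenes).
Leap-day weekdays: 1864:Mon 1868:Sat 1872:Thu 1876:Tue 1880:Sun 1884:Fri 1888:Wed✓ 1892:Mon 1896:Sat 1904:Mon 1908:Sat 1912:Thu 1916:Tue 1920:Sun 1924:Fri 1928:Wed✓ 1932:Mon 1936:Sat 1940:Thu
Wednesday: 1888, 1928 → 2.

2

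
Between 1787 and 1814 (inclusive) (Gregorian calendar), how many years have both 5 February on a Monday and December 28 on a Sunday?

Check each year's weekday for 5 February and December 28:
  1787: Mon/Fri  1788: Tue/Sun  1789: Thu/Mon  1790: Fri/Tue  1791: Sat/Wed  1792: Sun/Fri  1793: Tue/Sat  1794: Wed/Sun  1795: Thu/Mon  1796: Fri/Wed  1797: Sun/Thu  1798: Mon/Fri  1799: Tue/Sat  1800: Wed/Sun  1801: Thu/Mon  1802: Fri/Tue  1803: Sat/Wed  1804: Sun/Fri  1805: Tue/Sat  1806: Wed/Sun  1807: Thu/Mon  1808: Fri/Wed  1809: Sun/Thu  1810: Mon/Fri  1811: Tue/Sat  1812: Wed/Mon  1813: Fri/Tue  1814: Sat/Wed
Both conditions hold in: no year — 0.

0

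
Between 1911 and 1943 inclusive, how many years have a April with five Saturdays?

9

April has 30 days; it has five Saturdays when Saturday falls among the first (month-length − 28) days — i.e. when April 1 is one of Saturday/Friday.
April 1 by year: 1911:Sat✓ 1912:Mon 1913:Tue 1914:Wed 1915:Thu 1916:Sat✓ 1917:Sun 1918:Mon 1919:Tue 1920:Thu 1921:Fri✓ 1922:Sat✓ 1923:Sun 1924:Tue 1925:Wed …(3 more)… 1929:Mon 1930:Tue 1931:Wed 1932:Fri✓ 1933:Sat✓ 1934:Sun 1935:Mon 1936:Wed 1937:Thu 1938:Fri✓ 1939:Sat✓ 1940:Mon 1941:Tue 1942:Wed 1943:Thu
Years with five Saturdays: 1911, 1916, 1921, 1922, 1927, 1932, 1933, 1938, 1939 → 9.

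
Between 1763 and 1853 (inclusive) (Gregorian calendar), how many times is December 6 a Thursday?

13

Track December 6's weekday year by year (advancing +1, or +2 across a Feb 29):
  1763: Tue  1764: Thu (+2) ✓  1765: Fri (+1)  1766: Sat (+1)  1767: Sun (+1)
  1768: Tue (+2)  1769: Wed (+1)  1770: Thu (+1) ✓  1771: Fri (+1)  1772: Sun (+2)
  1773: Mon (+1)  1774: Tue (+1)  1775: Wed (+1)  1776: Fri (+2)  … (63 more years) …
  1840: Sun (+2)  1841: Mon (+1)  1842: Tue (+1)  1843: Wed (+1)  1844: Fri (+2)
  1845: Sat (+1)  1846: Sun (+1)  1847: Mon (+1)  1848: Wed (+2)  1849: Thu (+1) ✓
  1850: Fri (+1)  1851: Sat (+1)  1852: Mon (+2)  1853: Tue (+1)
Thursday years: 1764, 1770, 1781, 1787, 1792, 1798, 1804, 1810, 1821, 1827, 1832, 1838, 1849 — 13 in total.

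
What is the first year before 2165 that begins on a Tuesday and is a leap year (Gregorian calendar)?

2160

Jan 1 advances by 2 weekdays after a leap year and by 1 after a common year.
2165: Jan 1 is Tuesday.
2164: Sunday (leap)
2163: Saturday
2162: Friday
2161: Thursday
2160: Tuesday (leap)
2160 begins on a Tuesday and is a leap year.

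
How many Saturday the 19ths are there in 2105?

2

Check the 19th of each month of 2105: Jan 19: Mon, Feb 19: Thu, Mar 19: Thu, Apr 19: Sun, May 19: Tue, Jun 19: Fri, Jul 19: Sun, Aug 19: Wed, Sep 19: Sat, Oct 19: Mon, Nov 19: Thu, Dec 19: Sat.
Saturday occurs in September, December — 2 months.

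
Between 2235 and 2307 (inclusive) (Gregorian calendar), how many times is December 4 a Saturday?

9

Track December 4's weekday year by year (advancing +1, or +2 across a Feb 29):
  2235: Fri  2236: Sun (+2)  2237: Mon (+1)  2238: Tue (+1)  2239: Wed (+1)
  2240: Fri (+2)  2241: Sat (+1) ✓  2242: Sun (+1)  2243: Mon (+1)  2244: Wed (+2)
  2245: Thu (+1)  2246: Fri (+1)  2247: Sat (+1) ✓  2248: Mon (+2)  … (45 more years) …
  2294: Tue (+1)  2295: Wed (+1)  2296: Fri (+2)  2297: Sat (+1) ✓  2298: Sun (+1)
  2299: Mon (+1)  2300: Tue (+1)  2301: Wed (+1)  2302: Thu (+1)  2303: Fri (+1)
  2304: Sun (+2)  2305: Mon (+1)  2306: Tue (+1)  2307: Wed (+1)
Saturday years: 2241, 2247, 2252, 2258, 2269, 2275, 2280, 2286, 2297 — 9 in total.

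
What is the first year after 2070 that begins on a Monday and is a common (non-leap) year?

2074

Jan 1 advances by 2 weekdays after a leap year and by 1 after a common year.
2070: Jan 1 is Wednesday.
2071: Thursday
2072: Friday (leap)
2073: Sunday
2074: Monday
2074 begins on a Monday and is a common year.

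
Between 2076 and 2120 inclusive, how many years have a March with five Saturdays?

March has 31 days; it has five Saturdays when Saturday falls among the first (month-length − 28) days — i.e. when March 1 is one of Saturday/Friday/Thursday.
March 1 by year: 2076:Sun 2077:Mon 2078:Tue 2079:Wed 2080:Fri✓ 2081:Sat✓ 2082:Sun 2083:Mon 2084:Wed 2085:Thu✓ 2086:Fri✓ 2087:Sat✓ 2088:Mon 2089:Tue 2090:Wed …(15 more)… 2106:Mon 2107:Tue 2108:Thu✓ 2109:Fri✓ 2110:Sat✓ 2111:Sun 2112:Tue 2113:Wed 2114:Thu✓ 2115:Fri✓ 2116:Sun 2117:Mon 2118:Tue 2119:Wed 2120:Fri✓
Years with five Saturdays: 2080, 2081, 2085, 2086, 2087, 2091, 2092, 2096, 2097, 2098, 2103, 2104, 2108, 2109, 2110, 2114, 2115, 2120 → 18.

18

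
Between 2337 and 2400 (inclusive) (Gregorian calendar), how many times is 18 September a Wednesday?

9

Track 18 September's weekday year by year (advancing +1, or +2 across a Feb 29):
  2337: Sat  2338: Sun (+1)  2339: Mon (+1)  2340: Wed (+2) ✓  2341: Thu (+1)
  2342: Fri (+1)  2343: Sat (+1)  2344: Mon (+2)  2345: Tue (+1)  2346: Wed (+1) ✓
  2347: Thu (+1)  2348: Sat (+2)  2349: Sun (+1)  2350: Mon (+1)  … (36 more years) …
  2387: Fri (+1)  2388: Sun (+2)  2389: Mon (+1)  2390: Tue (+1)  2391: Wed (+1) ✓
  2392: Fri (+2)  2393: Sat (+1)  2394: Sun (+1)  2395: Mon (+1)  2396: Wed (+2) ✓
  2397: Thu (+1)  2398: Fri (+1)  2399: Sat (+1)  2400: Mon (+2)
Wednesday years: 2340, 2346, 2357, 2363, 2368, 2374, 2385, 2391, 2396 — 9 in total.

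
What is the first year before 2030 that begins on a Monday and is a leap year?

2024

Jan 1 advances by 2 weekdays after a leap year and by 1 after a common year.
2030: Jan 1 is Tuesday.
2029: Monday
2028: Saturday (leap)
2027: Friday
2026: Thursday
2025: Wednesday
2024: Monday (leap)
2024 begins on a Monday and is a leap year.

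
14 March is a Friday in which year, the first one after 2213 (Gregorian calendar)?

2217

From one year to the next, a fixed date's weekday advances by 1, or by 2 when a Feb 29 lies between the two dates.
2213: March 14 is Sunday.
2214: Monday (+1)
2215: Tuesday (+1)
2216: Thursday (+2)
2217: Friday (+1)
14 March falls on a Friday in 2217.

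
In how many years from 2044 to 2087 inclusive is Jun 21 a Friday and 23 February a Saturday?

Check each year's weekday for Jun 21 and 23 February:
  2044: Tue/Tue  2045: Wed/Thu  2046: Thu/Fri  2047: Fri/Sat ✓  2048: Sun/Sun  2049: Mon/Tue  2050: Tue/Wed  2051: Wed/Thu  2052: Fri/Fri  2053: Sat/Sun  2054: Sun/Mon  2055: Mon/Tue  2056: Wed/Wed  2057: Thu/Fri  …(16 more)…  2074: Thu/Fri  2075: Fri/Sat ✓  2076: Sun/Sun  2077: Mon/Tue  2078: Tue/Wed  2079: Wed/Thu  2080: Fri/Fri  2081: Sat/Sun  2082: Sun/Mon  2083: Mon/Tue  2084: Wed/Wed  2085: Thu/Fri  2086: Fri/Sat ✓  2087: Sat/Sun
Both conditions hold in: 2047, 2058, 2069, 2075, 2086 — 5.

5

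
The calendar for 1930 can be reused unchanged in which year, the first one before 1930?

1919

Two years share a calendar iff Jan 1 falls on the same weekday and both are leap or both are common. 1930: Jan 1 is Wednesday, common year.
1929: Jan 1 Tuesday, common
1928: Jan 1 Sunday, leap
1927: Jan 1 Saturday, common
1926: Jan 1 Friday, common
1925: Jan 1 Thursday, common
1924: Jan 1 Tuesday, leap
1923: Jan 1 Monday, common
1922: Jan 1 Sunday, common
1921: Jan 1 Saturday, common
1920: Jan 1 Thursday, leap
1919: Jan 1 Wednesday, common
1919 matches on both conditions.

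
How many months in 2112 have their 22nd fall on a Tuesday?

2

Check the 22nd of each month of 2112: Jan 22: Fri, Feb 22: Mon, Mar 22: Tue, Apr 22: Fri, May 22: Sun, Jun 22: Wed, Jul 22: Fri, Aug 22: Mon, Sep 22: Thu, Oct 22: Sat, Nov 22: Tue, Dec 22: Thu.
Tuesday occurs in March, November — 2 months.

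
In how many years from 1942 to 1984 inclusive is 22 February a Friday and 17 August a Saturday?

Check each year's weekday for 22 February and 17 August:
  1942: Sun/Mon  1943: Mon/Tue  1944: Tue/Thu  1945: Thu/Fri  1946: Fri/Sat ✓  1947: Sat/Sun  1948: Sun/Tue  1949: Tue/Wed  1950: Wed/Thu  1951: Thu/Fri  1952: Fri/Sun  1953: Sun/Mon  1954: Mon/Tue  1955: Tue/Wed  …(15 more)…  1971: Mon/Tue  1972: Tue/Thu  1973: Thu/Fri  1974: Fri/Sat ✓  1975: Sat/Sun  1976: Sun/Tue  1977: Tue/Wed  1978: Wed/Thu  1979: Thu/Fri  1980: Fri/Sun  1981: Sun/Mon  1982: Mon/Tue  1983: Tue/Wed  1984: Wed/Fri
Both conditions hold in: 1946, 1957, 1963, 1974 — 4.

4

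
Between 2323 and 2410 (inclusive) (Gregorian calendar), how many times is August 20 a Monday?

Track August 20's weekday year by year (advancing +1, or +2 across a Feb 29):
  2323: Mon ✓  2324: Wed (+2)  2325: Thu (+1)  2326: Fri (+1)  2327: Sat (+1)
  2328: Mon (+2) ✓  2329: Tue (+1)  2330: Wed (+1)  2331: Thu (+1)  2332: Sat (+2)
  2333: Sun (+1)  2334: Mon (+1) ✓  2335: Tue (+1)  2336: Thu (+2)  … (60 more years) …
  2397: Wed (+1)  2398: Thu (+1)  2399: Fri (+1)  2400: Sun (+2)  2401: Mon (+1) ✓
  2402: Tue (+1)  2403: Wed (+1)  2404: Fri (+2)  2405: Sat (+1)  2406: Sun (+1)
  2407: Mon (+1) ✓  2408: Wed (+2)  2409: Thu (+1)  2410: Fri (+1)
Monday years: 2323, 2328, 2334, 2345, 2351, 2356, 2362, 2373, 2379, 2384, 2390, 2401, 2407 — 13 in total.

13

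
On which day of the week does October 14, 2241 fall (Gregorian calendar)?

Thursday

January 1, 2241 is a Friday.
October 14 is day 287 of the year, i.e. 286 days after Jan 1.
286 mod 7 = 6, so advance 6 weekdays from Friday: Thursday.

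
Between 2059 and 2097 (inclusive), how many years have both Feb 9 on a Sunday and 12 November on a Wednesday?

Check each year's weekday for Feb 9 and 12 November:
  2059: Sun/Wed ✓  2060: Mon/Fri  2061: Wed/Sat  2062: Thu/Sun  2063: Fri/Mon  2064: Sat/Wed  2065: Mon/Thu  2066: Tue/Fri  2067: Wed/Sat  2068: Thu/Mon  2069: Sat/Tue  2070: Sun/Wed ✓  2071: Mon/Thu  2072: Tue/Sat  …(11 more)…  2084: Wed/Sun  2085: Fri/Mon  2086: Sat/Tue  2087: Sun/Wed ✓  2088: Mon/Fri  2089: Wed/Sat  2090: Thu/Sun  2091: Fri/Mon  2092: Sat/Wed  2093: Mon/Thu  2094: Tue/Fri  2095: Wed/Sat  2096: Thu/Mon  2097: Sat/Tue
Both conditions hold in: 2059, 2070, 2081, 2087 — 4.

4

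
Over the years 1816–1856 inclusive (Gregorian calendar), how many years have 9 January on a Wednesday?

6

Track 9 January's weekday year by year (advancing +1, or +2 across a Feb 29):
  1816: Tue  1817: Thu (+2)  1818: Fri (+1)  1819: Sat (+1)  1820: Sun (+1)
  1821: Tue (+2)  1822: Wed (+1) ✓  1823: Thu (+1)  1824: Fri (+1)  1825: Sun (+2)
  1826: Mon (+1)  1827: Tue (+1)  1828: Wed (+1) ✓  1829: Fri (+2)  … (13 more years) …
  1843: Mon (+1)  1844: Tue (+1)  1845: Thu (+2)  1846: Fri (+1)  1847: Sat (+1)
  1848: Sun (+1)  1849: Tue (+2)  1850: Wed (+1) ✓  1851: Thu (+1)  1852: Fri (+1)
  1853: Sun (+2)  1854: Mon (+1)  1855: Tue (+1)  1856: Wed (+1) ✓
Wednesday years: 1822, 1828, 1833, 1839, 1850, 1856 — 6 in total.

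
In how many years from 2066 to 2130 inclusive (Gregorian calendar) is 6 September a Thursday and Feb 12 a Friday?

Check each year's weekday for 6 September and Feb 12:
  2066: Mon/Fri  2067: Tue/Sat  2068: Thu/Sun  2069: Fri/Tue  2070: Sat/Wed  2071: Sun/Thu  2072: Tue/Fri  2073: Wed/Sun  2074: Thu/Mon  2075: Fri/Tue  2076: Sun/Wed  2077: Mon/Fri  2078: Tue/Sat  2079: Wed/Sun  …(37 more)…  2117: Mon/Fri  2118: Tue/Sat  2119: Wed/Sun  2120: Fri/Mon  2121: Sat/Wed  2122: Sun/Thu  2123: Mon/Fri  2124: Wed/Sat  2125: Thu/Mon  2126: Fri/Tue  2127: Sat/Wed  2128: Mon/Thu  2129: Tue/Sat  2130: Wed/Sun
Both conditions hold in: no year — 0.

0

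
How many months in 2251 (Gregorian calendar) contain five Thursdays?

4

A month of length L has five Thursdays iff its first Thursday is on day ≤ L−28 (so day 1–3 in a 31-day month, 1–2 in a 30-day month, day 1 in a leap February).
Checking each month of 2251: Jan starts Wed (31d) ✓; Feb starts Sat (28d); Mar starts Sat (31d); Apr starts Tue (30d); May starts Thu (31d) ✓; Jun starts Sun (30d); Jul starts Tue (31d) ✓; Aug starts Fri (31d); Sep starts Mon (30d); Oct starts Wed (31d) ✓; Nov starts Sat (30d); Dec starts Mon (31d).
Five-Thursday months: January, May, July, October → 4.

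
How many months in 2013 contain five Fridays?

4

A month of length L has five Fridays iff its first Friday is on day ≤ L−28 (so day 1–3 in a 31-day month, 1–2 in a 30-day month, day 1 in a leap February).
Checking each month of 2013: Jan starts Tue (31d); Feb starts Fri (28d); Mar starts Fri (31d) ✓; Apr starts Mon (30d); May starts Wed (31d) ✓; Jun starts Sat (30d); Jul starts Mon (31d); Aug starts Thu (31d) ✓; Sep starts Sun (30d); Oct starts Tue (31d); Nov starts Fri (30d) ✓; Dec starts Sun (31d).
Five-Friday months: March, May, August, November → 4.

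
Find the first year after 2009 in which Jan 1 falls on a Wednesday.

Jan 1 advances by 2 weekdays after a leap year and by 1 after a common year.
2009: Jan 1 is Thursday.
2010: Friday
2011: Saturday
2012: Sunday (leap)
2013: Tuesday
2014: Wednesday
2014 begins on a Wednesday

2014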